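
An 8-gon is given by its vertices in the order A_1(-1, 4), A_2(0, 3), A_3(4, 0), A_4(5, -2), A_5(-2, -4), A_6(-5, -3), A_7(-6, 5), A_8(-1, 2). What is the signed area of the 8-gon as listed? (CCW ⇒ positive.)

-56.5

Apply the shoelace (surveyor's) formula: 2A = Σ (x_i·y_{i+1} − x_{i+1}·y_i), indices taken mod 8.
Cross-terms: -3, -12, -8, -24, -14, -43, -7, -2  ⇒  Σ = -113
Signed area = Σ/2 = -56.5 (negative ⇒ clockwise traversal).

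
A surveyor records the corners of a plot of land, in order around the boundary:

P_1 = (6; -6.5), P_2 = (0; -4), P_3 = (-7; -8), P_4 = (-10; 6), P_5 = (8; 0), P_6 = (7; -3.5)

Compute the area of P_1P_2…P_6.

137.25

P_1→P_2: (6)(-4) − (0)(-6.5) = -24
P_2→P_3: (0)(-8) − (-7)(-4) = -28
P_3→P_4: (-7)(6) − (-10)(-8) = -122
P_4→P_5: (-10)(0) − (8)(6) = -48
P_5→P_6: (8)(-3.5) − (7)(0) = -28
P_6→P_1: (7)(-6.5) − (6)(-3.5) = -24.5
Σ = -274.5
Area = |Σ|/2 = 137.25.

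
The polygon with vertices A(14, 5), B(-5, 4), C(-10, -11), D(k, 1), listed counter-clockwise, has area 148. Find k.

9

Write out the shoelace sum; only the two edges meeting at D involve k:
2·Area = [((-10)·1 − k·(-11)) + (k·5 − 14·1)] + 176
       = 16·k + 152 = 296
⇒ k = 9.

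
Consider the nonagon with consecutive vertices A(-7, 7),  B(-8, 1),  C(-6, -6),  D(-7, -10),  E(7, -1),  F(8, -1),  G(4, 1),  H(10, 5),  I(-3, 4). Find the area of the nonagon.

141.5

Apply the shoelace formula: 2A = Σ (x_i·y_{i+1} − x_{i+1}·y_i), indices taken mod 9.
Σ = (49) + (54) + (18) + (77) + (1) + (12) + (10) + (55) + (7) = 283
Area = |Σ|/2 = 141.5.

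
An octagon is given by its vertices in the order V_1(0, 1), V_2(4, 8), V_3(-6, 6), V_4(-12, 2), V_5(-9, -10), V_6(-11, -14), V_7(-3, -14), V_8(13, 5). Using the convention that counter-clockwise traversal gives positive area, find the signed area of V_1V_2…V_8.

287

Apply the shoelace (surveyor's) formula: 2A = Σ (x_i·y_{i+1} − x_{i+1}·y_i), indices taken mod 8.
V_1→V_2: (0)(8) − (4)(1) = -4
V_2→V_3: (4)(6) − (-6)(8) = 72
V_3→V_4: (-6)(2) − (-12)(6) = 60
V_4→V_5: (-12)(-10) − (-9)(2) = 138
V_5→V_6: (-9)(-14) − (-11)(-10) = 16
V_6→V_7: (-11)(-14) − (-3)(-14) = 112
V_7→V_8: (-3)(5) − (13)(-14) = 167
V_8→V_1: (13)(1) − (0)(5) = 13
Σ = 574
Signed area = Σ/2 = 287 (positive ⇒ counter-clockwise traversal).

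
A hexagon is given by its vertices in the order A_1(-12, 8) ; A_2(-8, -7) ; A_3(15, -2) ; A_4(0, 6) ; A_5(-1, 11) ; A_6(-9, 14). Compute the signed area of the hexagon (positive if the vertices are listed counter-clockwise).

Σ = (148) + (121) + (90) + (6) + (85) + (96) = 546
Signed area = Σ/2 = 273 (positive ⇒ counter-clockwise traversal).

273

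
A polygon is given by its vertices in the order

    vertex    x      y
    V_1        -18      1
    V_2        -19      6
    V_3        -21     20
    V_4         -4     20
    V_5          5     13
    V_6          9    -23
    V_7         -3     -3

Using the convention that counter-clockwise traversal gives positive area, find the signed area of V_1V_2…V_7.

Apply the shoelace formula: 2A = Σ (x_i·y_{i+1} − x_{i+1}·y_i), indices taken mod 7.
V_1→V_2: (-18)(6) − (-19)(1) = -89
V_2→V_3: (-19)(20) − (-21)(6) = -254
V_3→V_4: (-21)(20) − (-4)(20) = -340
V_4→V_5: (-4)(13) − (5)(20) = -152
V_5→V_6: (5)(-23) − (9)(13) = -232
V_6→V_7: (9)(-3) − (-3)(-23) = -96
V_7→V_1: (-3)(1) − (-18)(-3) = -57
Σ = -1220
Signed area = Σ/2 = -610 (negative ⇒ clockwise traversal).

-610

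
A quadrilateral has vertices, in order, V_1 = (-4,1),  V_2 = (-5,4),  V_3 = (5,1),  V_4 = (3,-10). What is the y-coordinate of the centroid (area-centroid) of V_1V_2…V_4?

-5/3

Apply the shoelace (surveyor's) formula. First the cross-terms c_i = x_i·y_{i+1} − x_{i+1}·y_i:
  -11, -25, -53, -37  ⇒  2A = -126, A = -63.
Then Σ (y_i + y_{i+1})·c_i = 630, so ȳ = 630 / (6·(-63)) = -5/3.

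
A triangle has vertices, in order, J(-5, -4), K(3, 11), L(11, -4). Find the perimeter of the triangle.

|JK| = √((8)² + (15)²) = √289 = 17
|KL| = √((8)² + (-15)²) = √289 = 17
|LJ| = √((-16)² + (0)²) = √256 = 16
Perimeter = 17 + 17 + 16 = 50.

50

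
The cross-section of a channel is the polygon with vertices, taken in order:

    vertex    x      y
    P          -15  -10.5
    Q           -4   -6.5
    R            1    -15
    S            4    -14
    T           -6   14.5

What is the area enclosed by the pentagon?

211.25

Cross-terms: 55.5, 66.5, 46, -26, 280.5  ⇒  Σ = 422.5
Area = |Σ|/2 = 211.25.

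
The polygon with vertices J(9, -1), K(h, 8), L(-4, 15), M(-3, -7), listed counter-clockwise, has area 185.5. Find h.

8

Write out the shoelace sum; only the two edges meeting at K involve h:
2·Area = [(9·8 − h·(-1)) + (h·15 − (-4)·8)] + 139
       = 16·h + 243 = 371
⇒ h = 8.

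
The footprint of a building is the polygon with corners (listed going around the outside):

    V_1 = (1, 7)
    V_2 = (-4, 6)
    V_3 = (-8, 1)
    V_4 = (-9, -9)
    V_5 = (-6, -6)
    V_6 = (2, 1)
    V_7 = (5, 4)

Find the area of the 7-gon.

Apply the shoelace formula: 2A = Σ (x_i·y_{i+1} − x_{i+1}·y_i), indices taken mod 7.
V_1→V_2: (1)(6) − (-4)(7) = 34
V_2→V_3: (-4)(1) − (-8)(6) = 44
V_3→V_4: (-8)(-9) − (-9)(1) = 81
V_4→V_5: (-9)(-6) − (-6)(-9) = 0
V_5→V_6: (-6)(1) − (2)(-6) = 6
V_6→V_7: (2)(4) − (5)(1) = 3
V_7→V_1: (5)(7) − (1)(4) = 31
Σ = 199
Area = |Σ|/2 = 99.5.

99.5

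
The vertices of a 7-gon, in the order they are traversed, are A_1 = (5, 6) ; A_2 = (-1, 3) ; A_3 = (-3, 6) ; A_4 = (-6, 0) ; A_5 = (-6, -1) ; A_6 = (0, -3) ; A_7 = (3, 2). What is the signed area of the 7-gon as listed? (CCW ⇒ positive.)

50.5

Apply the shoelace formula: 2A = Σ (x_i·y_{i+1} − x_{i+1}·y_i), indices taken mod 7.
A_1→A_2: (5)(3) − (-1)(6) = 21
A_2→A_3: (-1)(6) − (-3)(3) = 3
A_3→A_4: (-3)(0) − (-6)(6) = 36
A_4→A_5: (-6)(-1) − (-6)(0) = 6
A_5→A_6: (-6)(-3) − (0)(-1) = 18
A_6→A_7: (0)(2) − (3)(-3) = 9
A_7→A_1: (3)(6) − (5)(2) = 8
Σ = 101
Signed area = Σ/2 = 50.5 (positive ⇒ counter-clockwise traversal).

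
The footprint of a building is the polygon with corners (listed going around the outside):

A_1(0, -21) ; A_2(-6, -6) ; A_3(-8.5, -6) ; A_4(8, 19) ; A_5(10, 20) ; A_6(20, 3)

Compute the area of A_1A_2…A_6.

537.25

Apply the shoelace (surveyor's) formula: 2A = Σ (x_i·y_{i+1} − x_{i+1}·y_i), indices taken mod 6.
A_1→A_2: (0)(-6) − (-6)(-21) = -126
A_2→A_3: (-6)(-6) − (-8.5)(-6) = -15
A_3→A_4: (-8.5)(19) − (8)(-6) = -113.5
A_4→A_5: (8)(20) − (10)(19) = -30
A_5→A_6: (10)(3) − (20)(20) = -370
A_6→A_1: (20)(-21) − (0)(3) = -420
Σ = -1074.5
Area = |Σ|/2 = 537.25.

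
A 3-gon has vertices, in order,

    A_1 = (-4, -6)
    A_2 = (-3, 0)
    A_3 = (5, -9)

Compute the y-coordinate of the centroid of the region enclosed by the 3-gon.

-5

Apply the shoelace formula. First the cross-terms c_i = x_i·y_{i+1} − x_{i+1}·y_i:
  -18, 27, -66  ⇒  2A = -57, A = -28.5.
Then Σ (y_i + y_{i+1})·c_i = 855, so ȳ = 855 / (6·(-28.5)) = -5.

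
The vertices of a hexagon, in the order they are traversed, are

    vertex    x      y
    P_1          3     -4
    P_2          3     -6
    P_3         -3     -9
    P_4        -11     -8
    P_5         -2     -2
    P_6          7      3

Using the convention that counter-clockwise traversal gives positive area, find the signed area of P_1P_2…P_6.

-74.5

P_1→P_2: (3)(-6) − (3)(-4) = -6
P_2→P_3: (3)(-9) − (-3)(-6) = -45
P_3→P_4: (-3)(-8) − (-11)(-9) = -75
P_4→P_5: (-11)(-2) − (-2)(-8) = 6
P_5→P_6: (-2)(3) − (7)(-2) = 8
P_6→P_1: (7)(-4) − (3)(3) = -37
Σ = -149
Signed area = Σ/2 = -74.5 (negative ⇒ clockwise traversal).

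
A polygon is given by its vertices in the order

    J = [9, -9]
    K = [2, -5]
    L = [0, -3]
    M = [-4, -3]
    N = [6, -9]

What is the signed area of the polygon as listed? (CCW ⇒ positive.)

Cross-terms: -27, -6, -12, 54, 27  ⇒  Σ = 36
Signed area = Σ/2 = 18 (positive ⇒ counter-clockwise traversal).

18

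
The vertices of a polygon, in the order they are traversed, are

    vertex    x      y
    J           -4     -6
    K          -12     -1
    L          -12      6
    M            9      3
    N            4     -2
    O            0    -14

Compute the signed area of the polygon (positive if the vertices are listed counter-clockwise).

-192

Apply the shoelace formula: 2A = Σ (x_i·y_{i+1} − x_{i+1}·y_i), indices taken mod 6.
Σ = (-68) + (-84) + (-90) + (-30) + (-56) + (-56) = -384
Signed area = Σ/2 = -192 (negative ⇒ clockwise traversal).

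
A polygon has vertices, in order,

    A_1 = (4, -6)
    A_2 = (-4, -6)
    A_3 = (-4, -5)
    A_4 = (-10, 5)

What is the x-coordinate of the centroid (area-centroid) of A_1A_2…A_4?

-386/123

Apply the shoelace formula. First the cross-terms c_i = x_i·y_{i+1} − x_{i+1}·y_i:
  -48, -4, -70, 40  ⇒  2A = -82, A = -41.
Then Σ (x_i + x_{i+1})·c_i = 772, so x̄ = 772 / (6·(-41)) = -386/123.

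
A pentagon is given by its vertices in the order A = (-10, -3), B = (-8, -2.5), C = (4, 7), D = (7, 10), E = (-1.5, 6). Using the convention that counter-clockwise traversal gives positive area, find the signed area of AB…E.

Apply the shoelace (surveyor's) formula: 2A = Σ (x_i·y_{i+1} − x_{i+1}·y_i), indices taken mod 5.
Σ = (1) + (-46) + (-9) + (57) + (64.5) = 67.5
Signed area = Σ/2 = 33.75 (positive ⇒ counter-clockwise traversal).

33.75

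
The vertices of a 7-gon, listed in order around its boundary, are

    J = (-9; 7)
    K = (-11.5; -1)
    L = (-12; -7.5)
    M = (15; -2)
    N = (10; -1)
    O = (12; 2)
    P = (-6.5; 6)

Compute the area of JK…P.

215.375

Σ = (89.5) + (74.25) + (136.5) + (5) + (32) + (85) + (8.5) = 430.75
Area = |Σ|/2 = 215.375.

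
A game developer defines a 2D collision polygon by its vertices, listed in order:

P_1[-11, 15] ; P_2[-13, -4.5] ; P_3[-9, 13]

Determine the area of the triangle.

Σ = (244.5) + (-209.5) + (8) = 43
Area = |Σ|/2 = 21.5.

21.5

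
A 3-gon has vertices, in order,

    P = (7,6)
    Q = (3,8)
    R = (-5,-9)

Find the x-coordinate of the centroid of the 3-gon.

5/3

Apply the shoelace (surveyor's) formula. First the cross-terms c_i = x_i·y_{i+1} − x_{i+1}·y_i:
  38, 13, 33  ⇒  2A = 84, A = 42.
Then Σ (x_i + x_{i+1})·c_i = 420, so x̄ = 420 / (6·42) = 5/3.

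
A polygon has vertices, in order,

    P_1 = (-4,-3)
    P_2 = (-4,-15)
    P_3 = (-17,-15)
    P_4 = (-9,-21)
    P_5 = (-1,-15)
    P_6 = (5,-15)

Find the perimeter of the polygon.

|P_1P_2| = √((0)² + (-12)²) = √144 = 12
|P_2P_3| = √((-13)² + (0)²) = √169 = 13
|P_3P_4| = √((8)² + (-6)²) = √100 = 10
|P_4P_5| = √((8)² + (6)²) = √100 = 10
|P_5P_6| = √((6)² + (0)²) = √36 = 6
|P_6P_1| = √((-9)² + (12)²) = √225 = 15
Perimeter = 12 + 13 + 10 + 10 + 6 + 15 = 66.

66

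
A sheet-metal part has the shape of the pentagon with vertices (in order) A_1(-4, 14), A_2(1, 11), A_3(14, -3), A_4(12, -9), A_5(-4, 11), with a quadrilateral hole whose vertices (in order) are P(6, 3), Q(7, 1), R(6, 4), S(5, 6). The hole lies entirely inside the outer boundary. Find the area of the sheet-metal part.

Outer boundary:
Σ = (-58) + (-157) + (-90) + (96) + (-12) = -221
Area = |Σ|/2 = 110.5.
Hole:
Apply the shoelace formula: 2A = Σ (x_i·y_{i+1} − x_{i+1}·y_i), indices taken mod 4.
Σ = (-15) + (22) + (16) + (-21) = 2
Area = |Σ|/2 = 1.
Net area = 110.5 − 1 = 109.5.

109.5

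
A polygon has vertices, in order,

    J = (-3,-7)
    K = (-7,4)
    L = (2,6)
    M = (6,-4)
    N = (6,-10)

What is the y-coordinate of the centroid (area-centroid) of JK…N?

-441/263

Apply the shoelace formula. First the cross-terms c_i = x_i·y_{i+1} − x_{i+1}·y_i:
  -61, -50, -44, -36, -72  ⇒  2A = -263, A = -131.5.
Then Σ (y_i + y_{i+1})·c_i = 1323, so ȳ = 1323 / (6·(-131.5)) = -441/263.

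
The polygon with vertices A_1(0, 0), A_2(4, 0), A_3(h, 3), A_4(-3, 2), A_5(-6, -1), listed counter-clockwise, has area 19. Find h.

1

Write out the shoelace sum; only the two edges meeting at A_3 involve h:
2·Area = [(4·3 − h·0) + (h·2 − (-3)·3)] + 15
       = 2·h + 36 = 38
⇒ h = 1.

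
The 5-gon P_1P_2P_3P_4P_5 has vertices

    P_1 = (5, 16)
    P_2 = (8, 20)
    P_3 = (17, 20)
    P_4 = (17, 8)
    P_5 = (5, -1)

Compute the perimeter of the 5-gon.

|P_1P_2| = √((3)² + (4)²) = √25 = 5
|P_2P_3| = √((9)² + (0)²) = √81 = 9
|P_3P_4| = √((0)² + (-12)²) = √144 = 12
|P_4P_5| = √((-12)² + (-9)²) = √225 = 15
|P_5P_1| = √((0)² + (17)²) = √289 = 17
Perimeter = 5 + 9 + 12 + 15 + 17 = 58.

58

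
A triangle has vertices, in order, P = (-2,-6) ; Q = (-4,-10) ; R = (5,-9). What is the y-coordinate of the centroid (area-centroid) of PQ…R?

Apply the surveyor's formula. First the cross-terms c_i = x_i·y_{i+1} − x_{i+1}·y_i:
  -4, 86, -48  ⇒  2A = 34, A = 17.
Then Σ (y_i + y_{i+1})·c_i = -850, so ȳ = -850 / (6·17) = -25/3.

-25/3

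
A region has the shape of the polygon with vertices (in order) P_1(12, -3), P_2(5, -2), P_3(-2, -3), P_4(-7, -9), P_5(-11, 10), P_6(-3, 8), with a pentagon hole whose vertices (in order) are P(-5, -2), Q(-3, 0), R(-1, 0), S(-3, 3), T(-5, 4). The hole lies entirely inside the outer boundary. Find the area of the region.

Outer boundary:
Apply the shoelace formula: 2A = Σ (x_i·y_{i+1} − x_{i+1}·y_i), indices taken mod 6.
Cross-terms: -9, -19, -3, -169, -58, -87  ⇒  Σ = -345
Area = |Σ|/2 = 172.5.
Hole:
P→Q: (-5)(0) − (-3)(-2) = -6
Q→R: (-3)(0) − (-1)(0) = 0
R→S: (-1)(3) − (-3)(0) = -3
S→T: (-3)(4) − (-5)(3) = 3
T→P: (-5)(-2) − (-5)(4) = 30
Σ = 24
Area = |Σ|/2 = 12.
Net area = 172.5 − 12 = 160.5.

160.5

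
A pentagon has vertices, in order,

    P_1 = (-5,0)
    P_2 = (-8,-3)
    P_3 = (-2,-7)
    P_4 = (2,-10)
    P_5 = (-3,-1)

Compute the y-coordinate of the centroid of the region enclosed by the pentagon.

Apply the shoelace (surveyor's) formula. First the cross-terms c_i = x_i·y_{i+1} − x_{i+1}·y_i:
  15, 50, 34, -32, -5  ⇒  2A = 62, A = 31.
Then Σ (y_i + y_{i+1})·c_i = -766, so ȳ = -766 / (6·31) = -383/93.

-383/93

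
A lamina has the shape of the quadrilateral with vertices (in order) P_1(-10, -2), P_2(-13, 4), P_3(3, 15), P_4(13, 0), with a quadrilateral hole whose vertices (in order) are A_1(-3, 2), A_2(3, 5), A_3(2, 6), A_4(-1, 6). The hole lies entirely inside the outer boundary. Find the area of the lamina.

236.5

Outer boundary:
Apply the surveyor's formula: 2A = Σ (x_i·y_{i+1} − x_{i+1}·y_i), indices taken mod 4.
Cross-terms: -66, -207, -195, -26  ⇒  Σ = -494
Area = |Σ|/2 = 247.
Hole:
Apply the surveyor's formula: 2A = Σ (x_i·y_{i+1} − x_{i+1}·y_i), indices taken mod 4.
Σ = (-21) + (8) + (18) + (16) = 21
Area = |Σ|/2 = 10.5.
Net area = 247 − 10.5 = 236.5.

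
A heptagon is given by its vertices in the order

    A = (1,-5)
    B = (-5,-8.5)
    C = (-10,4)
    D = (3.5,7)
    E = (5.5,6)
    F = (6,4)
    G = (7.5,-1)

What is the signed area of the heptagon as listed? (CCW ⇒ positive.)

-163.25

Apply the shoelace formula: 2A = Σ (x_i·y_{i+1} − x_{i+1}·y_i), indices taken mod 7.
Σ = (-33.5) + (-105) + (-84) + (-17.5) + (-14) + (-36) + (-36.5) = -326.5
Signed area = Σ/2 = -163.25 (negative ⇒ clockwise traversal).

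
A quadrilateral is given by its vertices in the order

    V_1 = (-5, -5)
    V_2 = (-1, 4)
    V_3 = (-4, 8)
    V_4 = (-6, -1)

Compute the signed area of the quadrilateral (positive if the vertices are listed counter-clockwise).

30

Apply the shoelace formula: 2A = Σ (x_i·y_{i+1} − x_{i+1}·y_i), indices taken mod 4.
V_1→V_2: (-5)(4) − (-1)(-5) = -25
V_2→V_3: (-1)(8) − (-4)(4) = 8
V_3→V_4: (-4)(-1) − (-6)(8) = 52
V_4→V_1: (-6)(-5) − (-5)(-1) = 25
Σ = 60
Signed area = Σ/2 = 30 (positive ⇒ counter-clockwise traversal).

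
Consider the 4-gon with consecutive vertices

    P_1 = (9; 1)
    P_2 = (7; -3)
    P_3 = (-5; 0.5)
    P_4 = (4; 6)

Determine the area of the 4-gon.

Apply the surveyor's formula: 2A = Σ (x_i·y_{i+1} − x_{i+1}·y_i), indices taken mod 4.
Σ = (-34) + (-11.5) + (-32) + (-50) = -127.5
Area = |Σ|/2 = 63.75.

63.75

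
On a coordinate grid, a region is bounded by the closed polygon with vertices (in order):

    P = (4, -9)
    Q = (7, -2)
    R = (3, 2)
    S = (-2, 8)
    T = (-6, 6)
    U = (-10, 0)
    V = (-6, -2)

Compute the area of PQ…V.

Apply the shoelace (surveyor's) formula: 2A = Σ (x_i·y_{i+1} − x_{i+1}·y_i), indices taken mod 7.
Σ = (55) + (20) + (28) + (36) + (60) + (20) + (62) = 281
Area = |Σ|/2 = 140.5.

140.5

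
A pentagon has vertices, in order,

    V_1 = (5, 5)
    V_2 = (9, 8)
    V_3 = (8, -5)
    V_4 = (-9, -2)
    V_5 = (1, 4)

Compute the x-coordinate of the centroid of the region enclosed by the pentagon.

2.5

Apply Gauss's area formula. First the cross-terms c_i = x_i·y_{i+1} − x_{i+1}·y_i:
  -5, -109, -61, -34, -15  ⇒  2A = -224, A = -112.
Then Σ (x_i + x_{i+1})·c_i = -1680, so x̄ = -1680 / (6·(-112)) = 2.5.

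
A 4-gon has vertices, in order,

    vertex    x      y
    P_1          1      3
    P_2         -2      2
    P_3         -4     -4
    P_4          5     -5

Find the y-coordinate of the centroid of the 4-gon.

-14/9

Apply Gauss's area formula. First the cross-terms c_i = x_i·y_{i+1} − x_{i+1}·y_i:
  8, 16, 40, 20  ⇒  2A = 84, A = 42.
Then Σ (y_i + y_{i+1})·c_i = -392, so ȳ = -392 / (6·42) = -14/9.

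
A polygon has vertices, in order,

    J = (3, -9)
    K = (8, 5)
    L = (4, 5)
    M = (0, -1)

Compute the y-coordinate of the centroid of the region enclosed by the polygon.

Apply the shoelace formula. First the cross-terms c_i = x_i·y_{i+1} − x_{i+1}·y_i:
  87, 20, -4, 3  ⇒  2A = 106, A = 53.
Then Σ (y_i + y_{i+1})·c_i = -194, so ȳ = -194 / (6·53) = -97/159.

-97/159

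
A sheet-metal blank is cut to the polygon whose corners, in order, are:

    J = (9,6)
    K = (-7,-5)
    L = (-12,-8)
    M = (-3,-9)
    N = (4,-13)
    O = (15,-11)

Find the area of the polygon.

246

Apply Gauss's area formula: 2A = Σ (x_i·y_{i+1} − x_{i+1}·y_i), indices taken mod 6.
Cross-terms: -3, -4, 84, 75, 151, 189  ⇒  Σ = 492
Area = |Σ|/2 = 246.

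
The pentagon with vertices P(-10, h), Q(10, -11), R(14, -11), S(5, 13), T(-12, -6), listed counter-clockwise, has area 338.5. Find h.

-10

The doubled signed area Σ (x_i y_{i+1} − x_{i+1} y_i) is linear in h.
With h=0 it equals 457; the coefficient of h is -22 (from the two edges through P).
So -22·h + 457 = 2·338.5 = 677 ⇒ h = -10.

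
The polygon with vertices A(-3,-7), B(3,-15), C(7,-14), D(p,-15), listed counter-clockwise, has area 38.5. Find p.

Write out the shoelace sum; only the two edges meeting at D involve p:
2·Area = [(7·(-15) − p·(-14)) + (p·(-7) − (-3)·(-15))] + 129
       = 7·p + -21 = 77
⇒ p = 14.

14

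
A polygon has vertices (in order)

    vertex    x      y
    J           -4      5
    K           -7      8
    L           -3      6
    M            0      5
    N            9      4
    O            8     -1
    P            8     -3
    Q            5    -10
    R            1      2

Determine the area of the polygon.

Cross-terms: 3, -18, -15, -45, -41, -16, -65, 20, 13  ⇒  Σ = -164
Area = |Σ|/2 = 82.

82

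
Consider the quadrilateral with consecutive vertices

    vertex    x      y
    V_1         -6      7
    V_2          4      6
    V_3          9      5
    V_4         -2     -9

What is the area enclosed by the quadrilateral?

118.5

Apply Gauss's area formula: 2A = Σ (x_i·y_{i+1} − x_{i+1}·y_i), indices taken mod 4.
Σ = (-64) + (-34) + (-71) + (-68) = -237
Area = |Σ|/2 = 118.5.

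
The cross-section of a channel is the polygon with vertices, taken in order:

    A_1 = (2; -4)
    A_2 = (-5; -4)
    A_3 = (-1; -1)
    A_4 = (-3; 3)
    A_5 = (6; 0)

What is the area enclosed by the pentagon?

Apply Gauss's area formula: 2A = Σ (x_i·y_{i+1} − x_{i+1}·y_i), indices taken mod 5.
Σ = (-28) + (1) + (-6) + (-18) + (-24) = -75
Area = |Σ|/2 = 37.5.

37.5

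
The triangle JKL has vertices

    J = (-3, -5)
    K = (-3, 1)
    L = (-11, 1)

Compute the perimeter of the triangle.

24

|JK| = √((0)² + (6)²) = √36 = 6
|KL| = √((-8)² + (0)²) = √64 = 8
|LJ| = √((8)² + (-6)²) = √100 = 10
Perimeter = 6 + 8 + 10 = 24.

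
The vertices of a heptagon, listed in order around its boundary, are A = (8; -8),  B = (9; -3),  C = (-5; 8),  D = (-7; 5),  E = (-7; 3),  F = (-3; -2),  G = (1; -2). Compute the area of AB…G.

Apply the shoelace (surveyor's) formula: 2A = Σ (x_i·y_{i+1} − x_{i+1}·y_i), indices taken mod 7.
A→B: (8)(-3) − (9)(-8) = 48
B→C: (9)(8) − (-5)(-3) = 57
C→D: (-5)(5) − (-7)(8) = 31
D→E: (-7)(3) − (-7)(5) = 14
E→F: (-7)(-2) − (-3)(3) = 23
F→G: (-3)(-2) − (1)(-2) = 8
G→A: (1)(-8) − (8)(-2) = 8
Σ = 189
Area = |Σ|/2 = 94.5.

94.5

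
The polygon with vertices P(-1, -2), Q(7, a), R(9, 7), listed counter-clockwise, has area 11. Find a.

3

The doubled signed area Σ (x_i y_{i+1} − x_{i+1} y_i) is linear in a.
With a=0 it equals 52; the coefficient of a is -10 (from the two edges through Q).
So -10·a + 52 = 2·11 = 22 ⇒ a = 3.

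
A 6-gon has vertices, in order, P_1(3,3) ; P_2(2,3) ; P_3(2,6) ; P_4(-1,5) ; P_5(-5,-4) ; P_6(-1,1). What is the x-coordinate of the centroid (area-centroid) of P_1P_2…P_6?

-77/117

Apply the surveyor's formula. First the cross-terms c_i = x_i·y_{i+1} − x_{i+1}·y_i:
  3, 6, 16, 29, -9, -6  ⇒  2A = 39, A = 19.5.
Then Σ (x_i + x_{i+1})·c_i = -77, so x̄ = -77 / (6·19.5) = -77/117.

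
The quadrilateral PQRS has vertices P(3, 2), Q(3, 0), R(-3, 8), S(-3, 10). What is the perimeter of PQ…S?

|PQ| = √((0)² + (-2)²) = √4 = 2
|QR| = √((-6)² + (8)²) = √100 = 10
|RS| = √((0)² + (2)²) = √4 = 2
|SP| = √((6)² + (-8)²) = √100 = 10
Perimeter = 2 + 10 + 2 + 10 = 24.

24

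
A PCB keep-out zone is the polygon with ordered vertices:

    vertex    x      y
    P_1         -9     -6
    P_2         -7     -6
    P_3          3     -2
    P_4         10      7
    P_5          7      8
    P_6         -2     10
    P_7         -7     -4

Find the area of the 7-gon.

143

Apply the shoelace (surveyor's) formula: 2A = Σ (x_i·y_{i+1} − x_{i+1}·y_i), indices taken mod 7.
Σ = (12) + (32) + (41) + (31) + (86) + (78) + (6) = 286
Area = |Σ|/2 = 143.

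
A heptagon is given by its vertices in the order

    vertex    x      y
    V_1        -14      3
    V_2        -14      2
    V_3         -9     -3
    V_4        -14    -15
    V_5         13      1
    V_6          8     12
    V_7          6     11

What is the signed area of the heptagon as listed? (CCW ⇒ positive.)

V_1→V_2: (-14)(2) − (-14)(3) = 14
V_2→V_3: (-14)(-3) − (-9)(2) = 60
V_3→V_4: (-9)(-15) − (-14)(-3) = 93
V_4→V_5: (-14)(1) − (13)(-15) = 181
V_5→V_6: (13)(12) − (8)(1) = 148
V_6→V_7: (8)(11) − (6)(12) = 16
V_7→V_1: (6)(3) − (-14)(11) = 172
Σ = 684
Signed area = Σ/2 = 342 (positive ⇒ counter-clockwise traversal).

342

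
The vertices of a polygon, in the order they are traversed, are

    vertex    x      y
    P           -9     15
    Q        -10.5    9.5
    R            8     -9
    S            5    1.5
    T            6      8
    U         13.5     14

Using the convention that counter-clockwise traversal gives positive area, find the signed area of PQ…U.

Apply the shoelace (surveyor's) formula: 2A = Σ (x_i·y_{i+1} − x_{i+1}·y_i), indices taken mod 6.
Σ = (72) + (18.5) + (57) + (31) + (-24) + (328.5) = 483
Signed area = Σ/2 = 241.5 (positive ⇒ counter-clockwise traversal).

241.5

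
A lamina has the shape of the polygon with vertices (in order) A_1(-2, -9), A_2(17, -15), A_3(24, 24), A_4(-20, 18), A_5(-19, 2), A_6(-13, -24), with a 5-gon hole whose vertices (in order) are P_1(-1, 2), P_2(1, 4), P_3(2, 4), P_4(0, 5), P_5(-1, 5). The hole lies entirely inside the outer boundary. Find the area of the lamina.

Outer boundary:
Apply the shoelace formula: 2A = Σ (x_i·y_{i+1} − x_{i+1}·y_i), indices taken mod 6.
Σ = (183) + (768) + (912) + (302) + (482) + (69) = 2716
Area = |Σ|/2 = 1358.
Hole:
P_1→P_2: (-1)(4) − (1)(2) = -6
P_2→P_3: (1)(4) − (2)(4) = -4
P_3→P_4: (2)(5) − (0)(4) = 10
P_4→P_5: (0)(5) − (-1)(5) = 5
P_5→P_1: (-1)(2) − (-1)(5) = 3
Σ = 8
Area = |Σ|/2 = 4.
Net area = 1358 − 4 = 1354.

1354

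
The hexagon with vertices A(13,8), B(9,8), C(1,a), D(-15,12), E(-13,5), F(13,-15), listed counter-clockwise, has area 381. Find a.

Write out the shoelace sum; only the two edges meeting at C involve a:
2·Area = [(9·a − 1·8) + (1·12 − (-15)·a)] + 542
       = 24·a + 546 = 762
⇒ a = 9.

9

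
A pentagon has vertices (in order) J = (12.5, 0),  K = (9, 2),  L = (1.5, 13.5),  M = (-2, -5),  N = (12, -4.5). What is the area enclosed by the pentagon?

Apply Gauss's area formula: 2A = Σ (x_i·y_{i+1} − x_{i+1}·y_i), indices taken mod 5.
Σ = (25) + (118.5) + (19.5) + (69) + (56.25) = 288.25
Area = |Σ|/2 = 144.125.

144.125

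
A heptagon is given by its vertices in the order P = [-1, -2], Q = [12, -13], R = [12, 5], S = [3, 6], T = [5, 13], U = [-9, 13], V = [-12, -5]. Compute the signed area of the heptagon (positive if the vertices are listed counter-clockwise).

360.5

Apply the surveyor's formula: 2A = Σ (x_i·y_{i+1} − x_{i+1}·y_i), indices taken mod 7.
Σ = (37) + (216) + (57) + (9) + (182) + (201) + (19) = 721
Signed area = Σ/2 = 360.5 (positive ⇒ counter-clockwise traversal).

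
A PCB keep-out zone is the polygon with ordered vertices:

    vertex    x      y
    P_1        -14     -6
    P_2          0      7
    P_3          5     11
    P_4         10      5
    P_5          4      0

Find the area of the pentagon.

Apply the shoelace (surveyor's) formula: 2A = Σ (x_i·y_{i+1} − x_{i+1}·y_i), indices taken mod 5.
Cross-terms: -98, -35, -85, -20, -24  ⇒  Σ = -262
Area = |Σ|/2 = 131.

131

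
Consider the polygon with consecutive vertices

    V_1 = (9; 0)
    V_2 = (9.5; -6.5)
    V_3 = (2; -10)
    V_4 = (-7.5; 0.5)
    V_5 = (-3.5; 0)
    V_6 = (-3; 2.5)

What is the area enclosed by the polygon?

122

Cross-terms: -58.5, -82, -74, 1.75, -8.75, -22.5  ⇒  Σ = -244
Area = |Σ|/2 = 122.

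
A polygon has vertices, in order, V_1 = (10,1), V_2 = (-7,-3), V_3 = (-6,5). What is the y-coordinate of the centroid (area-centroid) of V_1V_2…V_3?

1

Apply the shoelace formula. First the cross-terms c_i = x_i·y_{i+1} − x_{i+1}·y_i:
  -23, -53, -56  ⇒  2A = -132, A = -66.
Then Σ (y_i + y_{i+1})·c_i = -396, so ȳ = -396 / (6·(-66)) = 1.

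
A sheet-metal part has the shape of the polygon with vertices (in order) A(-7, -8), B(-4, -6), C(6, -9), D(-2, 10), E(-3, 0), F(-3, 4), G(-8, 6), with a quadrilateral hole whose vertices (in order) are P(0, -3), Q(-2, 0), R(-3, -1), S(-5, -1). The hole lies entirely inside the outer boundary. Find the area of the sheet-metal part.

Outer boundary:
Apply the shoelace formula: 2A = Σ (x_i·y_{i+1} − x_{i+1}·y_i), indices taken mod 7.
Cross-terms: 10, 72, 42, 30, -12, 14, 106  ⇒  Σ = 262
Area = |Σ|/2 = 131.
Hole:
Apply the surveyor's formula: 2A = Σ (x_i·y_{i+1} − x_{i+1}·y_i), indices taken mod 4.
Cross-terms: -6, 2, -2, 15  ⇒  Σ = 9
Area = |Σ|/2 = 4.5.
Net area = 131 − 4.5 = 126.5.

126.5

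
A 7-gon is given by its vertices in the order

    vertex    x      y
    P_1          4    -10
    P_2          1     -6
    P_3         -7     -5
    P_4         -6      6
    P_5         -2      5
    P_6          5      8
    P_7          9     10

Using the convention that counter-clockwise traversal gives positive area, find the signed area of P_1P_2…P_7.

-172

Apply the shoelace formula: 2A = Σ (x_i·y_{i+1} − x_{i+1}·y_i), indices taken mod 7.
Cross-terms: -14, -47, -72, -18, -41, -22, -130  ⇒  Σ = -344
Signed area = Σ/2 = -172 (negative ⇒ clockwise traversal).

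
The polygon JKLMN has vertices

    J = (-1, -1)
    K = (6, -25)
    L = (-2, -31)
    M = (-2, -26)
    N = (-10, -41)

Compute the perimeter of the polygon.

|JK| = √((7)² + (-24)²) = √625 = 25
|KL| = √((-8)² + (-6)²) = √100 = 10
|LM| = √((0)² + (5)²) = √25 = 5
|MN| = √((-8)² + (-15)²) = √289 = 17
|NJ| = √((9)² + (40)²) = √1681 = 41
Perimeter = 25 + 10 + 5 + 17 + 41 = 98.

98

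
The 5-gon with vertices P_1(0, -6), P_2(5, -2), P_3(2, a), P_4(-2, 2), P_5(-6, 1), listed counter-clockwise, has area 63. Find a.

The doubled signed area Σ (x_i y_{i+1} − x_{i+1} y_i) is linear in a.
With a=0 it equals 84; the coefficient of a is 7 (from the two edges through P_3).
So 7·a + 84 = 2·63 = 126 ⇒ a = 6.

6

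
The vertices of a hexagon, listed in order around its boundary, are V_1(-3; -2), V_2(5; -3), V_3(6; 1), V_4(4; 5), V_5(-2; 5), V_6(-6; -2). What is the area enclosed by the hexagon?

69

Σ = (19) + (23) + (26) + (30) + (34) + (6) = 138
Area = |Σ|/2 = 69.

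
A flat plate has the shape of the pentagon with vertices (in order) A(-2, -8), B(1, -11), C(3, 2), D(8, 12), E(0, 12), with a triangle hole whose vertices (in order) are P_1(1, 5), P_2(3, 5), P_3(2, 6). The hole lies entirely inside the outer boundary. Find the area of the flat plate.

101.5

Outer boundary:
Σ = (30) + (35) + (20) + (96) + (24) = 205
Area = |Σ|/2 = 102.5.
Hole:
P_1→P_2: (1)(5) − (3)(5) = -10
P_2→P_3: (3)(6) − (2)(5) = 8
P_3→P_1: (2)(5) − (1)(6) = 4
Σ = 2
Area = |Σ|/2 = 1.
Net area = 102.5 − 1 = 101.5.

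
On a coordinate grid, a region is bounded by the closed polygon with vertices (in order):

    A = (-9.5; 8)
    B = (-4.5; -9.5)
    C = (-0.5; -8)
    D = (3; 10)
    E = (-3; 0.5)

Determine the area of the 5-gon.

Apply the surveyor's formula: 2A = Σ (x_i·y_{i+1} − x_{i+1}·y_i), indices taken mod 5.
Cross-terms: 126.25, 31.25, 19, 31.5, -19.25  ⇒  Σ = 188.75
Area = |Σ|/2 = 94.375.

94.375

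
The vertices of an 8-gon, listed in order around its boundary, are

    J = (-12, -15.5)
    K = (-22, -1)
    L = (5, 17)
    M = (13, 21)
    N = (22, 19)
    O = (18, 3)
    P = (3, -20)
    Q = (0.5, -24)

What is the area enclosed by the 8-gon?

Apply Gauss's area formula: 2A = Σ (x_i·y_{i+1} − x_{i+1}·y_i), indices taken mod 8.
Σ = (-329) + (-369) + (-116) + (-215) + (-276) + (-369) + (-62) + (-295.75) = -2031.75
Area = |Σ|/2 = 1015.875.

1015.875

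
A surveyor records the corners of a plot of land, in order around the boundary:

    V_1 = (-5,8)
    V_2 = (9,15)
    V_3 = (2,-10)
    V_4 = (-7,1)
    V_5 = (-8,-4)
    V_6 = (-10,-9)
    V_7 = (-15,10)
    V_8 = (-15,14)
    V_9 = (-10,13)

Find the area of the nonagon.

316

Σ = (-147) + (-120) + (-68) + (36) + (32) + (-235) + (-60) + (-55) + (-15) = -632
Area = |Σ|/2 = 316.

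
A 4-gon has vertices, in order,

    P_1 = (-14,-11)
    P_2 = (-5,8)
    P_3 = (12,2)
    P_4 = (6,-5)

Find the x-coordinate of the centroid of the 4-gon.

-57/37

Apply the surveyor's formula. First the cross-terms c_i = x_i·y_{i+1} − x_{i+1}·y_i:
  -167, -106, -72, -136  ⇒  2A = -481, A = -240.5.
Then Σ (x_i + x_{i+1})·c_i = 2223, so x̄ = 2223 / (6·(-240.5)) = -57/37.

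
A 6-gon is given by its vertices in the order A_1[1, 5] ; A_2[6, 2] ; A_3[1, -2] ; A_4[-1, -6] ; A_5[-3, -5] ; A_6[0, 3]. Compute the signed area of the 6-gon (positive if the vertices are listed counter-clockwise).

Apply the surveyor's formula: 2A = Σ (x_i·y_{i+1} − x_{i+1}·y_i), indices taken mod 6.
Σ = (-28) + (-14) + (-8) + (-13) + (-9) + (-3) = -75
Signed area = Σ/2 = -37.5 (negative ⇒ clockwise traversal).

-37.5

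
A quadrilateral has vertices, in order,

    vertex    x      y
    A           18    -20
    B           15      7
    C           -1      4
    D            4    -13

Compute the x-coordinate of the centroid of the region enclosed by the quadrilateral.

Apply Gauss's area formula. First the cross-terms c_i = x_i·y_{i+1} − x_{i+1}·y_i:
  426, 67, -3, 154  ⇒  2A = 644, A = 322.
Then Σ (x_i + x_{i+1})·c_i = 18375, so x̄ = 18375 / (6·322) = 875/92.

875/92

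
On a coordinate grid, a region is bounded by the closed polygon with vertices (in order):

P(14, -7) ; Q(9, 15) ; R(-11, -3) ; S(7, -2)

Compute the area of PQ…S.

216.5

Apply the shoelace (surveyor's) formula: 2A = Σ (x_i·y_{i+1} − x_{i+1}·y_i), indices taken mod 4.
Σ = (273) + (138) + (43) + (-21) = 433
Area = |Σ|/2 = 216.5.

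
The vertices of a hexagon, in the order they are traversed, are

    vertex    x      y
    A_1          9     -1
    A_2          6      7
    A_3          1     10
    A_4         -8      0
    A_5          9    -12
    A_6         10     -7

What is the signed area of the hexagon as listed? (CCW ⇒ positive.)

204

A_1→A_2: (9)(7) − (6)(-1) = 69
A_2→A_3: (6)(10) − (1)(7) = 53
A_3→A_4: (1)(0) − (-8)(10) = 80
A_4→A_5: (-8)(-12) − (9)(0) = 96
A_5→A_6: (9)(-7) − (10)(-12) = 57
A_6→A_1: (10)(-1) − (9)(-7) = 53
Σ = 408
Signed area = Σ/2 = 204 (positive ⇒ counter-clockwise traversal).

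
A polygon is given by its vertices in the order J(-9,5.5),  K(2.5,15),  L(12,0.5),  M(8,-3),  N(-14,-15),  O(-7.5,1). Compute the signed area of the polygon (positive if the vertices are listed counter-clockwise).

Apply the shoelace formula: 2A = Σ (x_i·y_{i+1} − x_{i+1}·y_i), indices taken mod 6.
Cross-terms: -148.75, -178.75, -40, -162, -126.5, -32.25  ⇒  Σ = -688.25
Signed area = Σ/2 = -344.125 (negative ⇒ clockwise traversal).

-344.125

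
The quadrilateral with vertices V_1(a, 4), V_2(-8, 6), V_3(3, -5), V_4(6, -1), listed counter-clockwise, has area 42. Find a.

-3

The doubled signed area Σ (x_i y_{i+1} − x_{i+1} y_i) is linear in a.
With a=0 it equals 105; the coefficient of a is 7 (from the two edges through V_1).
So 7·a + 105 = 2·42 = 84 ⇒ a = -3.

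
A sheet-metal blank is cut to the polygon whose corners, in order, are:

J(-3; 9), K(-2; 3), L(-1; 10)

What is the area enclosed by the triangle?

Apply the shoelace formula: 2A = Σ (x_i·y_{i+1} − x_{i+1}·y_i), indices taken mod 3.
Cross-terms: 9, -17, 21  ⇒  Σ = 13
Area = |Σ|/2 = 6.5.

6.5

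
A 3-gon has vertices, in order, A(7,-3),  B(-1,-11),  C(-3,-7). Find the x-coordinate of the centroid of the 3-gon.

Apply the shoelace formula. First the cross-terms c_i = x_i·y_{i+1} − x_{i+1}·y_i:
  -80, -26, 58  ⇒  2A = -48, A = -24.
Then Σ (x_i + x_{i+1})·c_i = -144, so x̄ = -144 / (6·(-24)) = 1.

1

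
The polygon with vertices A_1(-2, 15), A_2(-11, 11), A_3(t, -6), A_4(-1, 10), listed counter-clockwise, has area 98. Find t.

12

The doubled signed area Σ (x_i y_{i+1} − x_{i+1} y_i) is linear in t.
With t=0 it equals 208; the coefficient of t is -1 (from the two edges through A_3).
So -1·t + 208 = 2·98 = 196 ⇒ t = 12.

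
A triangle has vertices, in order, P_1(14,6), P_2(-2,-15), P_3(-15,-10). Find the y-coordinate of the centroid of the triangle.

-19/3

Apply the shoelace (surveyor's) formula. First the cross-terms c_i = x_i·y_{i+1} − x_{i+1}·y_i:
  -198, -205, 50  ⇒  2A = -353, A = -176.5.
Then Σ (y_i + y_{i+1})·c_i = 6707, so ȳ = 6707 / (6·(-176.5)) = -19/3.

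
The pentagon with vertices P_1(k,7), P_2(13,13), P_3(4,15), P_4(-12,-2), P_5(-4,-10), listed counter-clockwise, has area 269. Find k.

The doubled signed area Σ (x_i y_{i+1} − x_{i+1} y_i) is linear in k.
With k=0 it equals 308; the coefficient of k is 23 (from the two edges through P_1).
So 23·k + 308 = 2·269 = 538 ⇒ k = 10.

10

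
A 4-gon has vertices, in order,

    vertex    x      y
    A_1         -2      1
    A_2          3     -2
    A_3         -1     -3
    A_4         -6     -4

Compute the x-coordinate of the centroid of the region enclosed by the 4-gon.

Apply the surveyor's formula. First the cross-terms c_i = x_i·y_{i+1} − x_{i+1}·y_i:
  1, -11, -14, -14  ⇒  2A = -38, A = -19.
Then Σ (x_i + x_{i+1})·c_i = 189, so x̄ = 189 / (6·(-19)) = -63/38.

-63/38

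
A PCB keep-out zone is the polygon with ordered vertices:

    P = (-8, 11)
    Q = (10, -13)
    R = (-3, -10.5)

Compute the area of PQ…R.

P→Q: (-8)(-13) − (10)(11) = -6
Q→R: (10)(-10.5) − (-3)(-13) = -144
R→P: (-3)(11) − (-8)(-10.5) = -117
Σ = -267
Area = |Σ|/2 = 133.5.

133.5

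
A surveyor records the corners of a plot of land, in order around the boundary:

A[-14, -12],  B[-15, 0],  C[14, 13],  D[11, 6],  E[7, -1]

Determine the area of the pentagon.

Apply the surveyor's formula: 2A = Σ (x_i·y_{i+1} − x_{i+1}·y_i), indices taken mod 5.
Σ = (-180) + (-195) + (-59) + (-53) + (-98) = -585
Area = |Σ|/2 = 292.5.

292.5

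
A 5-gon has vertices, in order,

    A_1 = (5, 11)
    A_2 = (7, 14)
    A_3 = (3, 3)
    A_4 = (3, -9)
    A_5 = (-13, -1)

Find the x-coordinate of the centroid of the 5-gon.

-13/7

Apply the surveyor's formula. First the cross-terms c_i = x_i·y_{i+1} − x_{i+1}·y_i:
  -7, -21, -36, -120, -138  ⇒  2A = -322, A = -161.
Then Σ (x_i + x_{i+1})·c_i = 1794, so x̄ = 1794 / (6·(-161)) = -13/7.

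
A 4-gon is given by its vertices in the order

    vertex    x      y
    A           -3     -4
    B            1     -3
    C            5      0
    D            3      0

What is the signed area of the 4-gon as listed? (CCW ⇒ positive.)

8

Apply the shoelace formula: 2A = Σ (x_i·y_{i+1} − x_{i+1}·y_i), indices taken mod 4.
A→B: (-3)(-3) − (1)(-4) = 13
B→C: (1)(0) − (5)(-3) = 15
C→D: (5)(0) − (3)(0) = 0
D→A: (3)(-4) − (-3)(0) = -12
Σ = 16
Signed area = Σ/2 = 8 (positive ⇒ counter-clockwise traversal).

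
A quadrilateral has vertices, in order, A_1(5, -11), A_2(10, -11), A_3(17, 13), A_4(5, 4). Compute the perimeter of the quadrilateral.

|A_1A_2| = √((5)² + (0)²) = √25 = 5
|A_2A_3| = √((7)² + (24)²) = √625 = 25
|A_3A_4| = √((-12)² + (-9)²) = √225 = 15
|A_4A_1| = √((0)² + (-15)²) = √225 = 15
Perimeter = 5 + 25 + 15 + 15 = 60.

60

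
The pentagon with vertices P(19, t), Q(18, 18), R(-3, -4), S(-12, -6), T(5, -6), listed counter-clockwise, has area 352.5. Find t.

-15

The doubled signed area Σ (x_i y_{i+1} − x_{i+1} y_i) is linear in t.
With t=0 it equals 510; the coefficient of t is -13 (from the two edges through P).
So -13·t + 510 = 2·352.5 = 705 ⇒ t = -15.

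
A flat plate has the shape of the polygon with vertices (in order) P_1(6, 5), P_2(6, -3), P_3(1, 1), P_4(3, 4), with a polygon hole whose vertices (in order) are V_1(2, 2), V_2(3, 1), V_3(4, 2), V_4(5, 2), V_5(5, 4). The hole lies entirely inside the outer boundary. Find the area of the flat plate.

Outer boundary:
Apply Gauss's area formula: 2A = Σ (x_i·y_{i+1} − x_{i+1}·y_i), indices taken mod 4.
P_1→P_2: (6)(-3) − (6)(5) = -48
P_2→P_3: (6)(1) − (1)(-3) = 9
P_3→P_4: (1)(4) − (3)(1) = 1
P_4→P_1: (3)(5) − (6)(4) = -9
Σ = -47
Area = |Σ|/2 = 23.5.
Hole:
Cross-terms: -4, 2, -2, 10, 2  ⇒  Σ = 8
Area = |Σ|/2 = 4.
Net area = 23.5 − 4 = 19.5.

19.5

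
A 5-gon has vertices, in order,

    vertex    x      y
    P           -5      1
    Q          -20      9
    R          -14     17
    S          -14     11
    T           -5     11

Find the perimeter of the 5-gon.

52

|PQ| = √((-15)² + (8)²) = √289 = 17
|QR| = √((6)² + (8)²) = √100 = 10
|RS| = √((0)² + (-6)²) = √36 = 6
|ST| = √((9)² + (0)²) = √81 = 9
|TP| = √((0)² + (-10)²) = √100 = 10
Perimeter = 17 + 10 + 6 + 9 + 10 = 52.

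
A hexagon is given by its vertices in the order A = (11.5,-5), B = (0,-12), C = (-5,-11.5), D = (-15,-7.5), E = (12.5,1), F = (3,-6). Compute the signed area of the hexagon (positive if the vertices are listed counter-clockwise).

Apply Gauss's area formula: 2A = Σ (x_i·y_{i+1} − x_{i+1}·y_i), indices taken mod 6.
Cross-terms: -138, -60, -135, 78.75, -78, 54  ⇒  Σ = -278.25
Signed area = Σ/2 = -139.125 (negative ⇒ clockwise traversal).

-139.125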